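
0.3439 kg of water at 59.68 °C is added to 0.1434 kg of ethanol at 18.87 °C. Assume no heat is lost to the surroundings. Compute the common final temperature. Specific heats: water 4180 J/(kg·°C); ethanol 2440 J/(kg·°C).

|Q_water| = |Q_ethanol|:
0.3439·4180·(59.68 − T) = 0.1434·2440·(T − 18.87)
1437.5(59.68 − T) = 349.9(T − 18.87)
1787.4 T = 92393  ⇒  T ≈ 51.69 °C

T_f ≈ 51.7 °C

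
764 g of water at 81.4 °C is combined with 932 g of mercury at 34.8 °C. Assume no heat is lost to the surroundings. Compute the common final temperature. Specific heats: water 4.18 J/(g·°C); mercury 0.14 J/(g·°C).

T_f ≈ 79.6 °C

Setting the total heat transfer to zero:
764×4.18×(T − 81.4) + 932×0.14×(T − 34.8) = 0
(3193.5 + 130.48) T = 3193.5×81.4 + 130.48×34.8
T = 264493 / 3324 = 79.6 °C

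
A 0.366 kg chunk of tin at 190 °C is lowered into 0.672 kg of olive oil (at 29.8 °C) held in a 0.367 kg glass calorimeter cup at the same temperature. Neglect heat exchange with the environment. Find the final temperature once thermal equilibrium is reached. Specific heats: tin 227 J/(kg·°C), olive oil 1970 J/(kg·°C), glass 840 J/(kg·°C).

T_f ≈ 37.6 °C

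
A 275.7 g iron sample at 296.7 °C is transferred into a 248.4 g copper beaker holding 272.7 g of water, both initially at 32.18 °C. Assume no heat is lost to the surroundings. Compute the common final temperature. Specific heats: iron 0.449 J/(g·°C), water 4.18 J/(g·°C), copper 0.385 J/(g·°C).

T_f ≈ 56.3 °C

Taking heat into each body as positive, Σ m c ΔT = 0:
275.7·0.449·(T − 296.7) + 272.7·4.18·(T − 32.18) + 248.4·0.385·(T − 32.18) = 0
1359.3 T = 76487
T = 76487 / 1359.3 = 56.3 °C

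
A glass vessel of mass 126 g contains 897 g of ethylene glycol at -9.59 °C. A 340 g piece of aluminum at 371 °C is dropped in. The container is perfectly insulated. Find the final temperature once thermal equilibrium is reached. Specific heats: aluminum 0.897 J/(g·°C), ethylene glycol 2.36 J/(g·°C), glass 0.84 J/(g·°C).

T_f ≈ 36.3 °C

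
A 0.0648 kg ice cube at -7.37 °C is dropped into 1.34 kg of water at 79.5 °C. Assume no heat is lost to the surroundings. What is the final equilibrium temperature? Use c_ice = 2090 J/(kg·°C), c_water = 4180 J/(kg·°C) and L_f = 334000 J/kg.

T_f ≈ 72.0 °C

Setting the total heat transfer to zero:
ice -7.37→0 °C: 0.0648×2090×7.37 = 998.13; latent heat to melt: 0.0648×334000 = 21643; warm the meltwater: 270.86 T; water cools: 1.34×4180×(T − 79.5) = 5601.2(T − 79.5)
5872.1 T = 445295 − 22641 = 422654
T ≈ 71.98 °C. Since T > 0 °C, the all-ice-melts assumption holds.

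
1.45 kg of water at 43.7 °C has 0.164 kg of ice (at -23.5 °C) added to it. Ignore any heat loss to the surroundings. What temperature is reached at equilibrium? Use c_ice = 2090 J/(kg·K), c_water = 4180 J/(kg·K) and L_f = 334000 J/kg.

Taking heat into each body as positive, Σ m c ΔT = 0:
ice -23.5→0 °C: 0.164·2090·23.5 = 8054.9
  melt ice: 0.164·334000 = 54776
  warm the meltwater: 685.52 T
  water cools: 1.45·4180·(T − 43.7) = 6061(T − 43.7)
6746.5 T = 264866 − 62831 = 202035
T ≈ 29.95 °C. Since T > 0 °C, the all-ice-melts assumption holds.

T_f ≈ 29.9 °C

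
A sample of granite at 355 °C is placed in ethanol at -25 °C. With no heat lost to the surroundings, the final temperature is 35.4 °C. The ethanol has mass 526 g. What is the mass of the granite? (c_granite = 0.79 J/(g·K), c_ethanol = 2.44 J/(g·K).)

m ≈ 307 g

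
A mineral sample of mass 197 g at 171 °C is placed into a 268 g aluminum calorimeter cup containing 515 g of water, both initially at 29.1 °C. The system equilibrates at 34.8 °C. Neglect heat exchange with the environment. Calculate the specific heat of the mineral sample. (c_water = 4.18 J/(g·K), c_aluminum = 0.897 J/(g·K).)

c ≈ 0.508 J/(g·K)

Heat gained plus heat lost sum to zero:
197×c×(34.8 − 171) + 515×4.18×(34.8 − 29.1) + 268×0.897×(34.8 − 29.1) = 0
-26831 c = -13641
c = -13641/-26831 ≈ 0.5084 J/(g·K)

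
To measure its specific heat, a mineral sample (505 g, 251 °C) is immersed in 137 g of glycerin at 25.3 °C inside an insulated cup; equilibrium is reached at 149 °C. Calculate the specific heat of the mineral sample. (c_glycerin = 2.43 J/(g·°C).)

c ≈ 0.799 J/(g·°C)

Heat lost by the mineral sample = heat gained by the glycerin:
505·c·(251 − 149) = 137·2.43·(149 − 25.3)
51510 c = 41181  ⇒  c ≈ 0.7995 J/(g·°C)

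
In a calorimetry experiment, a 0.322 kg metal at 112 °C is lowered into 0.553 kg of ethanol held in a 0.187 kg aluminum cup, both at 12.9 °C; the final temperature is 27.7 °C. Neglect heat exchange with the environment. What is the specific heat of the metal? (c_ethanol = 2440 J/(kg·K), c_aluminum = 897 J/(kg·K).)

Setting the total heat transfer to zero:
0.322×c×(27.7 − 112) + 0.553×2440×(27.7 − 12.9) + 0.187×897×(27.7 − 12.9) = 0
-27.14 c = -22452
c = -22452/-27.14 ≈ 827.1 J/(kg·K)

c ≈ 827 J/(kg·K)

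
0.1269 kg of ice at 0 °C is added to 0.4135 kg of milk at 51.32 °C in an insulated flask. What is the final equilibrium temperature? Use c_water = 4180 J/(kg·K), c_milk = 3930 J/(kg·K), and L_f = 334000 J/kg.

T_f ≈ 19.0 °C

Let T be the final temperature. ΣQ_i = 0:
fusion: m_ice L_f = 0.1269×334000 = 42385
  meltwater 0→T: 0.1269×4180×T = 530.44 T
  milk: 1625.1(T − 51.32)
2155.5 T = 83398 − 42385 = 41013
T ≈ 19.03 °C — above 0 °C, consistent with complete melting.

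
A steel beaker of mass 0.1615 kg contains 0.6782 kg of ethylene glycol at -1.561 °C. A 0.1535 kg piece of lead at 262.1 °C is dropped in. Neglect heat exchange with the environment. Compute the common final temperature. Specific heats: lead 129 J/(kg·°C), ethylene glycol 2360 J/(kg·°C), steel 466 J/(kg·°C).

T_f ≈ 1.5 °C

T_f is the heat-capacity-weighted average of the initial temperatures:
T_f = (19.8×262.1 + 1600.6×(-1.561) + 75.26×(-1.561)) / (19.8 + 1600.6 + 75.26)
    = 2574 / 1695.6 ≈ 1.52 °C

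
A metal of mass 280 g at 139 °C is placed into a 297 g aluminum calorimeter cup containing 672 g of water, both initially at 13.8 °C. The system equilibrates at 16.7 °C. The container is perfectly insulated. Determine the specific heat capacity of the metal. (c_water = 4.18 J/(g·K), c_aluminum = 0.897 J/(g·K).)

Energy conservation, ΣQ = 0:
280·c·(16.7 − 139) + 672·4.18·(16.7 − 13.8) + 297·0.897·(16.7 − 13.8) = 0
-34244 c = -8918.6
c = -8918.6/-34244 ≈ 0.2604 J/(g·K)

c ≈ 0.26 J/(g·K)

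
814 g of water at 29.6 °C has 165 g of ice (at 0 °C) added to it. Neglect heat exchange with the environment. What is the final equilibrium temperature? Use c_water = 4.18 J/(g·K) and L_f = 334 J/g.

T_f ≈ 11.1 °C

Heat gained plus heat lost sum to zero:
fusion: m_ice L_f = 165×334 = 55110; warm the meltwater: 689.7 T; water: 3402.5(T − 29.6)
4092.2 T = 100715 − 55110 = 45605
T ≈ 11.14 °C (positive, so assuming full melt was valid).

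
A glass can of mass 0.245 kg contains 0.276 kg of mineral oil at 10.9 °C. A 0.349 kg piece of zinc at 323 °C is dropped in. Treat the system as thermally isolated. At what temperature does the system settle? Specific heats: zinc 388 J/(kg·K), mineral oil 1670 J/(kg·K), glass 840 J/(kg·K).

Energy conservation, ΣQ = 0:
0.349*388*(T − 323) + 0.276*1670*(T − 10.9) + 0.245*840*(T − 10.9) = 0
(135.41 + 460.92 + 205.8) T = 135.41*323 + 460.92*10.9 + 205.8*10.9
T = 51005/802.13 ≈ 63.59 °C

T_f ≈ 63.6 °C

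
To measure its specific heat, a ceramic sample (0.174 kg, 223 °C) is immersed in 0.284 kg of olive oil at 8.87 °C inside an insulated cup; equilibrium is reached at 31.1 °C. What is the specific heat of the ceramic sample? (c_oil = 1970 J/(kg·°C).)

c ≈ 372 J/(kg·°C)

m_s c (T_s − T_f) = m_oil c_oil (T_f − T_0):
0.174·c·(223 − 31.1) = 0.284·1970·(31.1 − 8.87)
33.39 c = 12437  ⇒  c ≈ 372.5 J/(kg·°C)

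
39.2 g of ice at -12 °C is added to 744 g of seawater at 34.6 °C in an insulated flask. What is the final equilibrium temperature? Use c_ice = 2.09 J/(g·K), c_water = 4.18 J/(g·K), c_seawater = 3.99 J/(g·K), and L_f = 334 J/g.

T_f ≈ 28.3 °C

Taking heat into each body as positive, Σ m c ΔT = 0:
warm ice to 0 °C: 39.2·2.09·(0 − (-12)) = 983.14; latent heat to melt: 39.2·334 = 13093; meltwater 0→T: 39.2·4.18·T = 163.86 T; seawater: 2968.6(T − 34.6)
3132.4 T = 102712 − 14076 = 88636
T ≈ 28.30 °C — above 0 °C, consistent with complete melting.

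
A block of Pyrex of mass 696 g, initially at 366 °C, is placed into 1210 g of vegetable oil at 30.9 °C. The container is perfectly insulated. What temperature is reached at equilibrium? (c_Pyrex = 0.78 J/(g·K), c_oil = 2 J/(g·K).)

Let T be the final temperature. ΣQ_i = 0:
696·0.78·(T − 366) + 1210·2·(T − 30.9) = 0
(542.88 + 2420) T = 542.88·366 + 2420·30.9
T = 273472/2962.9 ≈ 92.30 °C

T_f ≈ 92.3 °C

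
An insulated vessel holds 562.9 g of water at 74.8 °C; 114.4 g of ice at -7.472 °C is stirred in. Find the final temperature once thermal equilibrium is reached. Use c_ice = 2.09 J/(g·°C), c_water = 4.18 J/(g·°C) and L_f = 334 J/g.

Heat gained plus heat lost sum to zero:
ice -7.472→0 °C: 114.4×2.09×7.472 = 1786.5
  latent heat to melt: 114.4×334 = 38210
  warm the meltwater: 478.19 T
  water cools: 562.9×4.18×(T − 74.8) = 2352.9(T − 74.8)
2831.1 T = 175999 − 39996 = 136002
T ≈ 48.04 °C — above 0 °C, consistent with complete melting.

T_f ≈ 48.0 °C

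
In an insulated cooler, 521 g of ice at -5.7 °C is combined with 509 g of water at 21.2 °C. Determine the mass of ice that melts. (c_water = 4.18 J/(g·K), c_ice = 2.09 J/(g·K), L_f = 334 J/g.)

m_melted ≈ 116 g

Cooling the water to 0 °C releases 509·4.18·21.2 = 45106 J.
Warming the ice to 0 °C takes 521·2.09·5.7 = 6206.7 J, leaving 38899 J for melting.
Fully melting the ice requires m_ice L_f = 521·334 = 174014 J.
That's not enough to melt it all — equilibrium is at 0 °C with ice remaining.
m_melt = 38899 / L_f = 116.5 g.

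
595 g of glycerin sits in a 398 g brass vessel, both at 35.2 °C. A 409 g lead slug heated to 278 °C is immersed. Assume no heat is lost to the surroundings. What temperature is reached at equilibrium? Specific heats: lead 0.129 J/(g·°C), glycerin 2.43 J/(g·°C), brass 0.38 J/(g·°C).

T_f ≈ 43.0 °C

Heat gained plus heat lost sum to zero:
409×0.129×(T − 278) + 595×2.43×(T − 35.2) + 398×0.38×(T − 35.2) = 0
52.76(T − 278) + 1445.9(T − 35.2) + 151.24(T − 35.2) = 0
1649.9 T = 70885
T = 70885 / 1649.9 = 43 °C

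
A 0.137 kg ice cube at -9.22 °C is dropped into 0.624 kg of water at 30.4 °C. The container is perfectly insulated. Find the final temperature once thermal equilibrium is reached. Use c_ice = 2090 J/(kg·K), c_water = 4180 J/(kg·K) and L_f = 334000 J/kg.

T_f ≈ 9.7 °C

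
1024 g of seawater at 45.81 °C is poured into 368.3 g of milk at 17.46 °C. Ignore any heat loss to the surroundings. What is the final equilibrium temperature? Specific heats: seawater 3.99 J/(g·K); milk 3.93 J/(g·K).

T_f ≈ 38.4 °C

T_f = Σ m_i c_i T_i / Σ m_i c_i:
T_f = (4085.8*45.81 + 1447.4*17.46) / (4085.8 + 1447.4)
    = 212441 / 5533.2 ≈ 38.39 °C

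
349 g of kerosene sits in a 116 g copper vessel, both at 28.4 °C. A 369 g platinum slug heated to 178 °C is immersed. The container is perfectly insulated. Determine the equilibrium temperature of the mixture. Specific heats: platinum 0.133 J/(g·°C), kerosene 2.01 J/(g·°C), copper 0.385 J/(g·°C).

T_f ≈ 37.6 °C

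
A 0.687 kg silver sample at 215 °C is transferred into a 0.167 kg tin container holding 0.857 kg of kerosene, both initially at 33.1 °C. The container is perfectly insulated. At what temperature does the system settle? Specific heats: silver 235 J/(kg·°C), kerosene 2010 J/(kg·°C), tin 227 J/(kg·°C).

T_f ≈ 48.4 °C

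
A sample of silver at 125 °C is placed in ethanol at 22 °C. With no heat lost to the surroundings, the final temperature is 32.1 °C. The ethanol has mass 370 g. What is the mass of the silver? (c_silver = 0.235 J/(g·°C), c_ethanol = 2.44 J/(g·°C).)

Energy conservation, ΣQ = 0:
m·0.235·(32.1 − 125) + 370·2.44·(32.1 − 22) = 0
-21.83 m = -9118.3
m = -9118.3/-21.83 ≈ 417.7 g

m ≈ 418 g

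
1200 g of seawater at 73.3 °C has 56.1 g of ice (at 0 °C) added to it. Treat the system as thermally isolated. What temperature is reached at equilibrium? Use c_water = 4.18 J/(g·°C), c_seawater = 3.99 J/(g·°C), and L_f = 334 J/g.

T_f ≈ 66.1 °C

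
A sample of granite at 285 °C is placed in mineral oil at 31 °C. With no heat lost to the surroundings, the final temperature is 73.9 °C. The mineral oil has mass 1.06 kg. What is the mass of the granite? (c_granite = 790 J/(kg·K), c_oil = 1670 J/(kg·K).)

Setting the total heat transfer to zero:
m·790·(73.9 − 285) + 1.06·1670·(73.9 − 31) = 0
-166769 m = -75942
m = -75942/-166769 ≈ 0.4554 kg

m ≈ 0.455 kg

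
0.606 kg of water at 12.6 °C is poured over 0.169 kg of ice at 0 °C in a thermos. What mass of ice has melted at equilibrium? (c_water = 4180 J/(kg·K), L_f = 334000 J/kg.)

Water can give up m c ΔT = 0.606·4180·12.6 = 31917 J before reaching 0 °C.
Melting all 0.169 kg of ice would need 0.169·334000 = 56446 J.
That's not enough to melt it all — equilibrium is at 0 °C with ice remaining.
m_melt = 31917 / L_f = 0.09556 kg.

m_melted ≈ 0.0956 kg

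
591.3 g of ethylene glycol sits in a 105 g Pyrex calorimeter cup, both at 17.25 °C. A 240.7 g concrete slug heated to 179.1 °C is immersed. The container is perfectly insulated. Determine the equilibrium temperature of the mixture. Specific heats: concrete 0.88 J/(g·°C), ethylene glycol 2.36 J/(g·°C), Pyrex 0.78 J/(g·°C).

T_f ≈ 37.5 °C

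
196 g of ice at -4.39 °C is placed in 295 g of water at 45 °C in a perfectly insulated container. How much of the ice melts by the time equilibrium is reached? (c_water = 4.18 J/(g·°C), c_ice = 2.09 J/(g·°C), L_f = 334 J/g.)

m_melted ≈ 161 g

Cooling the water to 0 °C releases 295×4.18×45 = 55489 J.
Warming the ice to 0 °C takes 196×2.09×4.39 = 1798.3 J, leaving 53691 J for melting.
To melt every bit of ice: 196×334 = 65464 J.
53691 J < 65464 J, so only part of the ice melts and the system sits at 0 °C.
m_melted×334 = 53691  ⇒  m_melted ≈ 160.8 g.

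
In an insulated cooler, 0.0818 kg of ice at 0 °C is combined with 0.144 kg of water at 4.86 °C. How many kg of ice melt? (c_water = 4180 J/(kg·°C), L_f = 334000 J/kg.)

m_melted ≈ 0.00876 kg

Heat available from the water dropping to 0 °C: 0.144×4180×4.86 = 2925.3 J.
To melt every bit of ice: 0.0818×334000 = 27321 J.
2925.3 J < 27321 J, so only part of the ice melts and the system sits at 0 °C.
m_melted×334000 = 2925.3  ⇒  m_melted ≈ 0.008758 kg.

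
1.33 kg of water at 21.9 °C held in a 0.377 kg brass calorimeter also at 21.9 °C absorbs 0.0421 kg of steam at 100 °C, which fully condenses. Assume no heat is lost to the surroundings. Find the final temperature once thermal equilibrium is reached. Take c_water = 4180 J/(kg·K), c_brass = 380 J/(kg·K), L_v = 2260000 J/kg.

Sum of m c ΔT and latent-heat terms is zero:
condense steam: −0.0421×2260000 = −95146
  condensate cools 100→T: 0.0421×4180×(T − 100) = 175.98(T − 100)
  original water: 5559.4(T − 21.9)
  cup: 143.26(T − 21.9)
5878.6 T = 95146 + 17598 + 124888 = 237632
T ≈ 40.42 °C — below 100 °C, confirming all the steam condensed.

T_f ≈ 40.4 °C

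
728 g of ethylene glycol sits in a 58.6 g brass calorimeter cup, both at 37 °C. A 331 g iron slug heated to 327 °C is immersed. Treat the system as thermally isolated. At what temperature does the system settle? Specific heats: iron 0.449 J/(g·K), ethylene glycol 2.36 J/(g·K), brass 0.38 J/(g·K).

Conservation of energy gives ΣQ = 0:
331*0.449*(T − 327) + 728*2.36*(T − 37) + 58.6*0.38*(T − 37) = 0
(148.62 + 1718.1 + 22.27) T = 148.62*327 + 1718.1*37 + 22.27*37
T = 112991 / 1889 = 59.8 °C

T_f ≈ 59.8 °C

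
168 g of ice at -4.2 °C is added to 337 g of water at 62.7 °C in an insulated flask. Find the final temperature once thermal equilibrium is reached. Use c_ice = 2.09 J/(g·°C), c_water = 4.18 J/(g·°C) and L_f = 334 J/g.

T_f ≈ 14.6 °C

Energy conservation, ΣQ = 0:
ice -4.2→0 °C: 168×2.09×4.2 = 1474.7; melt ice: 168×334 = 56112; warm the meltwater: 702.24 T; water cools: 337×4.18×(T − 62.7) = 1408.7(T − 62.7)
2110.9 T = 88323 − 57587 = 30736
T ≈ 14.56 °C — above 0 °C, consistent with complete melting.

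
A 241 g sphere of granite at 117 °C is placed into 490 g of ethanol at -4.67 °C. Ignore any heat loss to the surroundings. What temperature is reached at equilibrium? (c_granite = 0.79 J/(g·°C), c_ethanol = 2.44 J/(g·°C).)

T_f ≈ 12.0 °C

Let T be the final temperature. ΣQ_i = 0:
241·0.79·(T − 117) + 490·2.44·(T − (-4.67)) = 0
1386 T = 16692
T = 16692/1386 ≈ 12.04 °C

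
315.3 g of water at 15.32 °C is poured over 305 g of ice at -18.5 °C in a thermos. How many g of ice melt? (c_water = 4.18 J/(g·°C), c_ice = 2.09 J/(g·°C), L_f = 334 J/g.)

m_melted ≈ 25.1 g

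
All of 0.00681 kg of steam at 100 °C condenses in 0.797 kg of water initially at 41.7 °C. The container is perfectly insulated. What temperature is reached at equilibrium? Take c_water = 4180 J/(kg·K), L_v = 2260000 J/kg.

Energy conservation, ΣQ = 0:
latent heat released on condensation: 0.00681·2260000 = 15391
  condensed water 100 °C→T: 28.47(T − 100)
  water warms: 0.797·4180·(T − 41.7) = 3331.5(T − 41.7)
3359.9 T = 15391 + 2846.6 + 138922 = 157159
T ≈ 46.77 °C, under the boiling point, so the assumption holds.

T_f ≈ 46.8 °C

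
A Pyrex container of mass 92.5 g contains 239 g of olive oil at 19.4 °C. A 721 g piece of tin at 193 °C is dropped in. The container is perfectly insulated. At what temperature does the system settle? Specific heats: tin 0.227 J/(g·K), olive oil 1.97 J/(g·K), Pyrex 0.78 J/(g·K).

T_f ≈ 59.6 °C

T_f = Σ m_i c_i T_i / Σ m_i c_i:
T_f = (163.67*193 + 470.83*19.4 + 72.15*19.4) / (163.67 + 470.83 + 72.15)
    = 42122 / 706.65 ≈ 59.61 °C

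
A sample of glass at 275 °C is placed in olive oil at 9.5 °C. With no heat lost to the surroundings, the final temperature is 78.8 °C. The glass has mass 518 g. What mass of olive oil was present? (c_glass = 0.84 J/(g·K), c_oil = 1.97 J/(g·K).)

m ≈ 625 g

|Q_glass| = |Q_oil|:
518·0.84·(275 − 78.8) = m·1.97·(78.8 − 9.5)
136.52 m = 85371  ⇒  m ≈ 625.3 g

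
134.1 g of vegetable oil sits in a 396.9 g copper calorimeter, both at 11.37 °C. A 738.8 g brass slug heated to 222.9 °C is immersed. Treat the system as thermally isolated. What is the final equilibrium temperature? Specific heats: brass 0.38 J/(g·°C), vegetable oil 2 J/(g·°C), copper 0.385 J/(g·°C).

T_f ≈ 96.0 °C

Conservation of energy gives ΣQ = 0:
738.8*0.38*(T − 222.9) + 134.1*2*(T − 11.37) + 396.9*0.385*(T − 11.37) = 0
280.74(T − 222.9) + 268.2(T − 11.37) + 152.81(T − 11.37) = 0
(280.74 + 268.2 + 152.81) T = 280.74*222.9 + 268.2*11.37 + 152.81*11.37
T = 67365/701.75 ≈ 96.00 °C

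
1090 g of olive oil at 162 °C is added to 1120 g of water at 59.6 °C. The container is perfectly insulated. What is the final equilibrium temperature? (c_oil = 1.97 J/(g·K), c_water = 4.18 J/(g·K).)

T_f ≈ 91.8 °C

Setting the total heat transfer to zero:
1090×1.97×(T − 162) + 1120×4.18×(T − 59.6) = 0
2147.3(T − 162) + 4681.6(T − 59.6) = 0
6828.9 T = 626886
T = 626886 / 6828.9 = 91.8 °C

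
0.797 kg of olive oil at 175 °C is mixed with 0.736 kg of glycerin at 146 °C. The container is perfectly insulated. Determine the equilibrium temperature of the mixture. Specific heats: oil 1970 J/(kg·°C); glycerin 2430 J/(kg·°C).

Energy conservation, ΣQ = 0:
0.797·1970·(T − 175) + 0.736·2430·(T − 146) = 0
1570.1(T − 175) + 1788.5(T − 146) = 0
(1570.1 + 1788.5) T = 1570.1·175 + 1788.5·146
T = 535884 / 3358.6 = 160 °C

T_f ≈ 159.6 °C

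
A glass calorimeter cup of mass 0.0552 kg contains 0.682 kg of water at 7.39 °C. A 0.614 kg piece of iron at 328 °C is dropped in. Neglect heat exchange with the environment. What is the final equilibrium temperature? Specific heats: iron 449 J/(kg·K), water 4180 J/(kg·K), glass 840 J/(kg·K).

T_f ≈ 35.2 °C

Let T be the final temperature. ΣQ_i = 0:
0.614·449·(T − 328) + 0.682·4180·(T − 7.39) + 0.0552·840·(T − 7.39) = 0
(275.69 + 2850.8 + 46.37) T = 275.69·328 + 2850.8·7.39 + 46.37·7.39
T = 111835/3172.8 ≈ 35.25 °C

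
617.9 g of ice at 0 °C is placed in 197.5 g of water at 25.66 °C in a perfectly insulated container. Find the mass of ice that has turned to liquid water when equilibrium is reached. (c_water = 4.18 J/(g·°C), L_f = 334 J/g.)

Water can give up m c ΔT = 197.5×4.18×25.66 = 21184 J before reaching 0 °C.
To melt every bit of ice: 617.9×334 = 206379 J.
Since 21184 < 206379 J, not all the ice melts; equilibrium is at 0 °C.
m_melted×334 = 21184  ⇒  m_melted ≈ 63.42 g.

m_melted ≈ 63.4 g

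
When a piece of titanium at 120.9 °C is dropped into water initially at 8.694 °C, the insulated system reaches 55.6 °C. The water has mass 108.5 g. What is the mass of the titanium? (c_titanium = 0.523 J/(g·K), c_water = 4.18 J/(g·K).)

Heat gained plus heat lost sum to zero:
m×0.523×(55.6 − 120.9) + 108.5×4.18×(55.6 − 8.694) = 0
-34.15 m = -21273
m = -21273/-34.15 ≈ 622.9 g

m ≈ 623 g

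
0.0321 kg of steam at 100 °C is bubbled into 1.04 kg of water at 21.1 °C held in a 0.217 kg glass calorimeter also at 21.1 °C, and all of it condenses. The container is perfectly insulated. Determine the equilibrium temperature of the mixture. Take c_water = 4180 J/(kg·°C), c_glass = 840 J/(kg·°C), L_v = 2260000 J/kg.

Conservation of energy gives ΣQ = 0:
condense steam: −0.0321×2260000 = −72546; condensate cools 100→T: 0.0321×4180×(T − 100) = 134.18(T − 100); water warms: 1.04×4180×(T − 21.1) = 4347.2(T − 21.1); glass cup: 0.217×840×(T − 21.1) = 182.28(T − 21.1)
4663.7 T = 72546 + 13418 + 95572 = 181536
T ≈ 38.93 °C (< 100 °C, so full condensation is consistent).

T_f ≈ 38.9 °C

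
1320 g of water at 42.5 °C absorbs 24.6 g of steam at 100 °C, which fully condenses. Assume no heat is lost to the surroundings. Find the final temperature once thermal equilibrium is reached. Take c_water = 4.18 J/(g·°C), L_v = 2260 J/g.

Conservation of energy gives ΣQ = 0:
condense steam: −24.6×2260 = −55596
  condensed water 100 °C→T: 102.83(T − 100)
  original water: 5517.6(T − 42.5)
5620.4 T = 55596 + 10283 + 234498 = 300377
T ≈ 53.44 °C — below 100 °C, confirming all the steam condensed.

T_f ≈ 53.4 °C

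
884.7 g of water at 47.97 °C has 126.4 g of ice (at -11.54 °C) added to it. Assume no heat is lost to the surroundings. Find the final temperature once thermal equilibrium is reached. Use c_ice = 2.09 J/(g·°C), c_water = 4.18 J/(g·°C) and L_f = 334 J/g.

T_f ≈ 31.3 °C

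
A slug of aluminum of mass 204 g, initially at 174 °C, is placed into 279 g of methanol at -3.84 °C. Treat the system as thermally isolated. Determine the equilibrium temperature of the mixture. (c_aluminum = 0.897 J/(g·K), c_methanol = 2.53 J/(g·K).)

T_f ≈ 32.8 °C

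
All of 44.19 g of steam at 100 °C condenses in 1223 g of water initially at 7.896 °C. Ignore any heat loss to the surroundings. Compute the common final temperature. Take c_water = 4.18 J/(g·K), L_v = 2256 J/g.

Energy balance with sensible and latent terms:
steam→water at 100 °C releases m L_v = 44.19×2256 = 99693
  condensed water 100 °C→T: 184.71(T − 100)
  water warms: 1223×4.18×(T − 7.896) = 5112.1(T − 7.896)
5296.9 T = 99693 + 18471 + 40365 = 158530
T ≈ 29.93 °C — below 100 °C, confirming all the steam condensed.

T_f ≈ 29.9 °C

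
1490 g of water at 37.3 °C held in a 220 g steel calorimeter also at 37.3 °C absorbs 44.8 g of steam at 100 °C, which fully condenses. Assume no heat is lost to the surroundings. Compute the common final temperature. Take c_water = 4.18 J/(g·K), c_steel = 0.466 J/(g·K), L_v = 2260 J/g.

T_f ≈ 54.6 °C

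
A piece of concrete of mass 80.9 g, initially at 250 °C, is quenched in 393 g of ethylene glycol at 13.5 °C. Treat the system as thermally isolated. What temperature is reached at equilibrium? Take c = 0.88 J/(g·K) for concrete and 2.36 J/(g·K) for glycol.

T_f ≈ 30.4 °C

T_f is the heat-capacity-weighted average of the initial temperatures:
T_f = (71.19*250 + 927.48*13.5) / (71.19 + 927.48)
    = 30319 / 998.67 ≈ 30.36 °C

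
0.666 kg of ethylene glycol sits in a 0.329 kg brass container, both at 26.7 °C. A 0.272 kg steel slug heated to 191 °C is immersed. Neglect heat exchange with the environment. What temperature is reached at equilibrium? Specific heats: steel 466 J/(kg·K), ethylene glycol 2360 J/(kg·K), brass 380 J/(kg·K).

T_f ≈ 38.1 °C

Let T be the final temperature. ΣQ_i = 0:
0.272×466×(T − 191) + 0.666×2360×(T − 26.7) + 0.329×380×(T − 26.7) = 0
(126.75 + 1571.8 + 125.02) T = 126.75×191 + 1571.8×26.7 + 125.02×26.7
T = 69514 / 1823.5 = 38.1 °C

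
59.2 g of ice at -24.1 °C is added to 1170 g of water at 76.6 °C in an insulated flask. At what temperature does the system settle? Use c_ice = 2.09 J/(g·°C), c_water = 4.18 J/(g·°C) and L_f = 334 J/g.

T_f ≈ 68.5 °C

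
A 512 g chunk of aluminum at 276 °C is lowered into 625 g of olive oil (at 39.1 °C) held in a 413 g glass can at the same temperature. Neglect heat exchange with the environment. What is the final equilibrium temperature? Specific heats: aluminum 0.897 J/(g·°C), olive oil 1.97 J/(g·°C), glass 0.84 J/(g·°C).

Energy conservation, ΣQ = 0:
512·0.897·(T − 276) + 625·1.97·(T − 39.1) + 413·0.84·(T − 39.1) = 0
2037.4 T = 188463
T ≈ 92.50 °C

T_f ≈ 92.5 °C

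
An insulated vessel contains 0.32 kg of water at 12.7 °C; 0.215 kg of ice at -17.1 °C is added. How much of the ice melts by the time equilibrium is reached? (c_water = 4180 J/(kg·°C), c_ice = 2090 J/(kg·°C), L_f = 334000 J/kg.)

m_melted ≈ 0.0279 kg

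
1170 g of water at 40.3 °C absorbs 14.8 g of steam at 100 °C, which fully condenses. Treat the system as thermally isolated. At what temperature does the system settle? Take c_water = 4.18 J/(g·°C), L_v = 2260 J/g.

Net heat exchanged in the isolated system is zero:
condense steam: −14.8·2260 = −33448; condensed water 100 °C→T: 61.86(T − 100); water warms: 1170·4.18·(T − 40.3) = 4890.6(T − 40.3)
4952.5 T = 33448 + 6186.4 + 197091 = 236726
T ≈ 47.80 °C, under the boiling point, so the assumption holds.

T_f ≈ 47.8 °C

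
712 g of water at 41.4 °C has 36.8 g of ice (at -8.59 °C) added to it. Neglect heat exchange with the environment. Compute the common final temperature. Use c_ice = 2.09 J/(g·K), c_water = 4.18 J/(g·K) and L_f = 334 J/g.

T_f ≈ 35.2 °C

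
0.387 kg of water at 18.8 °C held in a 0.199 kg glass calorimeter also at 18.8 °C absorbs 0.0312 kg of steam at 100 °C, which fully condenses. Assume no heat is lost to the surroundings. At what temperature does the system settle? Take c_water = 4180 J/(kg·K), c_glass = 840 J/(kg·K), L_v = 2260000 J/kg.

T_f ≈ 61.1 °C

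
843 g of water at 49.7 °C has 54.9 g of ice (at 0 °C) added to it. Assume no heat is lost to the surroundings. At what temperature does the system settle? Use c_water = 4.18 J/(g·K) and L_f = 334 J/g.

T_f ≈ 41.8 °C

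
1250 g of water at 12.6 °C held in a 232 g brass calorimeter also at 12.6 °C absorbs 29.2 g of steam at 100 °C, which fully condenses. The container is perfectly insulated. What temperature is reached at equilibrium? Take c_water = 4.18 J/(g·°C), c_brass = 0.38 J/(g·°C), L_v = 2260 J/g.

Net heat exchanged in the isolated system is zero:
latent heat released on condensation: 29.2×2260 = 65992
  condensate cools 100→T: 29.2×4.18×(T − 100) = 122.06(T − 100)
  water warms: 1250×4.18×(T − 12.6) = 5225(T − 12.6)
  cup: 88.16(T − 12.6)
5435.2 T = 65992 + 12206 + 66946 = 145143
T ≈ 26.70 °C (< 100 °C, so full condensation is consistent).

T_f ≈ 26.7 °C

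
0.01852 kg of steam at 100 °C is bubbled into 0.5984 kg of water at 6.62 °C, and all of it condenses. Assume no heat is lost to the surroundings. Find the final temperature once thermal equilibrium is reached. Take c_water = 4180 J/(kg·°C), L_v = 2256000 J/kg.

T_f ≈ 25.6 °C

Net heat exchanged in the isolated system is zero:
latent heat released on condensation: 0.01852·2256000 = 41781
  condensed water 100 °C→T: 77.41(T − 100)
  original water: 2501.3(T − 6.62)
2578.7 T = 41781 + 7741.4 + 16559 = 66081
T ≈ 25.63 °C (< 100 °C, so full condensation is consistent).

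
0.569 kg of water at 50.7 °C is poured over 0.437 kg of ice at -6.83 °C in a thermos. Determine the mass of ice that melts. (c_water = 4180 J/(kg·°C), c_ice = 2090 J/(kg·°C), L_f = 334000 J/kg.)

m_melted ≈ 0.342 kg

Heat available from the water dropping to 0 °C: 0.569·4180·50.7 = 120586 J.
Of that, 0.437·2090·6.83 = 6238 J goes to bring the ice to 0 °C, leaving 114348 J.
Melting all 0.437 kg of ice would need 0.437·334000 = 145958 J.
114348 J < 145958 J, so only part of the ice melts and the system sits at 0 °C.
m_melted·334000 = 114348  ⇒  m_melted ≈ 0.3424 kg.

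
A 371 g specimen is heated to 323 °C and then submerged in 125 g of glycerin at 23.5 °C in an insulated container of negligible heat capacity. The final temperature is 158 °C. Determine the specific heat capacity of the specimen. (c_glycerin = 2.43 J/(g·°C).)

Conservation of energy gives ΣQ = 0:
371·c·(158 − 323) + 125·2.43·(158 − 23.5) = 0
-61215 c = -40854
c = -40854/-61215 ≈ 0.6674 J/(g·°C)

c ≈ 0.667 J/(g·°C)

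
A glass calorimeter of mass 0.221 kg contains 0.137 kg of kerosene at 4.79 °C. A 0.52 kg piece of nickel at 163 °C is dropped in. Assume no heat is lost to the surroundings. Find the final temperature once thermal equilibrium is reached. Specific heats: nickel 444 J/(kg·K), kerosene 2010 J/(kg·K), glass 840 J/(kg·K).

T_f ≈ 57.6 °C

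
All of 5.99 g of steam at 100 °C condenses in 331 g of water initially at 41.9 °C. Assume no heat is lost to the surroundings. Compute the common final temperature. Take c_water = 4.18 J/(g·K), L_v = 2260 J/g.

T_f ≈ 52.5 °C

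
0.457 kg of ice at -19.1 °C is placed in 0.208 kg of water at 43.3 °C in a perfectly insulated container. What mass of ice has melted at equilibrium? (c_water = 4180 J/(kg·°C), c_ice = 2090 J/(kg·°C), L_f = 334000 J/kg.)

m_melted ≈ 0.0581 kg

Water can give up m c ΔT = 0.208×4180×43.3 = 37647 J before reaching 0 °C.
Of that, 0.457×2090×19.1 = 18243 J goes to bring the ice to 0 °C, leaving 19404 J.
Melting all 0.457 kg of ice would need 0.457×334000 = 152638 J.
That's not enough to melt it all — equilibrium is at 0 °C with ice remaining.
m_melted×334000 = 19404  ⇒  m_melted ≈ 0.0581 kg.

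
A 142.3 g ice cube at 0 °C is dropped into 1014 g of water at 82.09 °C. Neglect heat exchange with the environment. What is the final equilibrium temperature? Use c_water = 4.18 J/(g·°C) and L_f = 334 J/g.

T_f ≈ 62.2 °C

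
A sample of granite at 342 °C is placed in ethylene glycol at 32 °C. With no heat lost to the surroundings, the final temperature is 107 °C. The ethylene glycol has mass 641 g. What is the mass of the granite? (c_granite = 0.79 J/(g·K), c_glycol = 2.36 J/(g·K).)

m ≈ 611 g

|Q_granite| = |Q_glycol|:
m·0.79·(342 − 107) = 641·2.36·(107 − 32)
185.65 m = 113457  ⇒  m ≈ 611.1 g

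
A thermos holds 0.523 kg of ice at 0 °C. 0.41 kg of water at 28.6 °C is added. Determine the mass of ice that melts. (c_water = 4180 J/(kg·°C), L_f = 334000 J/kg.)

Heat available from the water dropping to 0 °C: 0.41×4180×28.6 = 49015 J.
To melt every bit of ice: 0.523×334000 = 174682 J.
That's not enough to melt it all — equilibrium is at 0 °C with ice remaining.
m_melted×334000 = 49015  ⇒  m_melted ≈ 0.1468 kg.

m_melted ≈ 0.147 kg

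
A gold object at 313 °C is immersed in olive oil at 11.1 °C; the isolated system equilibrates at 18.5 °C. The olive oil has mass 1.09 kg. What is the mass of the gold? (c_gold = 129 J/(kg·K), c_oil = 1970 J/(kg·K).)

|Q_gold| = |Q_oil|:
m·129·(313 − 18.5) = 1.09·1970·(18.5 − 11.1)
37990 m = 15890  ⇒  m ≈ 0.4183 kg

m ≈ 0.418 kg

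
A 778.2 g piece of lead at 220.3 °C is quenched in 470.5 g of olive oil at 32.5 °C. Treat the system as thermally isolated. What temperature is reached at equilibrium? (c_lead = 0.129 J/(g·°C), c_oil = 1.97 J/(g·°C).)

T_f ≈ 50.9 °C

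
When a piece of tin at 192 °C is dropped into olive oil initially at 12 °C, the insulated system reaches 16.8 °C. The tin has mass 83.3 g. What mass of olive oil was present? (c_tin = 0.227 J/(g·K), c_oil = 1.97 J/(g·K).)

Heat lost by the tin = heat gained by the oil:
83.3·0.227·(192 − 16.8) = m·1.97·(16.8 − 12)
9.456 m = 3312.9  ⇒  m ≈ 350.3 g

m ≈ 350 g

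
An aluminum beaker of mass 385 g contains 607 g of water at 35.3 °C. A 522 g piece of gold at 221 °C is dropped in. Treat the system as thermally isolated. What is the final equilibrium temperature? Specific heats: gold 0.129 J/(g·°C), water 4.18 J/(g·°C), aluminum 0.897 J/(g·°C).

T_f ≈ 39.5 °C

Conservation of energy gives ΣQ = 0:
522·0.129·(T − 221) + 607·4.18·(T − 35.3) + 385·0.897·(T − 35.3) = 0
67.34(T − 221) + 2537.3(T − 35.3) + 345.35(T − 35.3) = 0
(67.34 + 2537.3 + 345.35) T = 67.34·221 + 2537.3·35.3 + 345.35·35.3
T = 116638/2949.9 ≈ 39.54 °C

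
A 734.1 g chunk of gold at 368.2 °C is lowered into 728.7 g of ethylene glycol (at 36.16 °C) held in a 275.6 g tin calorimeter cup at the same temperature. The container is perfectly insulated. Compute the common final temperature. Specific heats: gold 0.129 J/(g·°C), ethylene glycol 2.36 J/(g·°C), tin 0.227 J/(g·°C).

Heat gained plus heat lost sum to zero:
734.1*0.129*(T − 368.2) + 728.7*2.36*(T − 36.16) + 275.6*0.227*(T − 36.16) = 0
1877 T = 99316
T ≈ 52.91 °C

T_f ≈ 52.9 °C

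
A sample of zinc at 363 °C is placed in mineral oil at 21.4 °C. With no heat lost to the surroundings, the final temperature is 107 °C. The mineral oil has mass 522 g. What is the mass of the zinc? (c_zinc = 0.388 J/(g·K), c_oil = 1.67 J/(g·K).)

|Q_zinc| = |Q_oil|:
m·0.388·(363 − 107) = 522·1.67·(107 − 21.4)
99.33 m = 74621  ⇒  m ≈ 751.3 g

m ≈ 751 g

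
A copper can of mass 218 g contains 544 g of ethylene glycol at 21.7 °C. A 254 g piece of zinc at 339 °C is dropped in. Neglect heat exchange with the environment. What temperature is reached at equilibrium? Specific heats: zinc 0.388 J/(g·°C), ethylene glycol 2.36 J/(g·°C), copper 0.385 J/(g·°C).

T_f ≈ 43.0 °C

Heat gained plus heat lost sum to zero:
254×0.388×(T − 339) + 544×2.36×(T − 21.7) + 218×0.385×(T − 21.7) = 0
(98.55 + 1283.8 + 83.93) T = 98.55×339 + 1283.8×21.7 + 83.93×21.7
T ≈ 43.03 °C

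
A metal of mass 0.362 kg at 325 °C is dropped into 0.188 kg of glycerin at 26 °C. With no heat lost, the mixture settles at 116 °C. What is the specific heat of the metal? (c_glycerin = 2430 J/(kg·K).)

Let T be the final temperature. ΣQ_i = 0:
0.362·c·(116 − 325) + 0.188·2430·(116 − 26) = 0
-75.66 c = -41116
c = -41116/-75.66 ≈ 543.4 J/(kg·K)

c ≈ 543 J/(kg·K)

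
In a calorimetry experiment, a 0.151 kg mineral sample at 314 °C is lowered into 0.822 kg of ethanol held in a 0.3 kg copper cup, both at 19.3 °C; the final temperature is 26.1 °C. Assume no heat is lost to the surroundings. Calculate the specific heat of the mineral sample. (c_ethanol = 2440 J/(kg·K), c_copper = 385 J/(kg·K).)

c ≈ 332 J/(kg·K)

Taking heat into each body as positive, Σ m c ΔT = 0:
0.151×c×(26.1 − 314) + 0.822×2440×(26.1 − 19.3) + 0.3×385×(26.1 − 19.3) = 0
-43.47 c = -14424
c = -14424/-43.47 ≈ 331.8 J/(kg·K)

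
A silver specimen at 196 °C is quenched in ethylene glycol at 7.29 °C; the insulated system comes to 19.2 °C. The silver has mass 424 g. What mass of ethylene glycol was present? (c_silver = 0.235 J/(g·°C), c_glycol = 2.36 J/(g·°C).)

Heat gained plus heat lost sum to zero:
424×0.235×(19.2 − 196) + m×2.36×(19.2 − 7.29) = 0
28.11 m = 17616
m = 17616/28.11 ≈ 626.7 g

m ≈ 627 g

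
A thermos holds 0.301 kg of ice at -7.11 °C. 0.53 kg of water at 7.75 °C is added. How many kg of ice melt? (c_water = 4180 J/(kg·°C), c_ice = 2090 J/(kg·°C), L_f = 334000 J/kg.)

Cooling the water to 0 °C releases 0.53·4180·7.75 = 17169 J.
Warming the ice to 0 °C takes 0.301·2090·7.11 = 4472.8 J, leaving 12697 J for melting.
Melting all 0.301 kg of ice would need 0.301·334000 = 100534 J.
That's not enough to melt it all — equilibrium is at 0 °C with ice remaining.
m_melt = 12697 / L_f = 0.03801 kg.

m_melted ≈ 0.038 kg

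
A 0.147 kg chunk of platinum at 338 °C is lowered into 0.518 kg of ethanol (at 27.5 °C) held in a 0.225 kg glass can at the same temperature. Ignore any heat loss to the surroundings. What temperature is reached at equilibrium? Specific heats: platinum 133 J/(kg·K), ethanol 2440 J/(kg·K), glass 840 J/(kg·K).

Net heat exchanged in the isolated system is zero:
0.147×133×(T − 338) + 0.518×2440×(T − 27.5) + 0.225×840×(T − 27.5) = 0
19.55(T − 338) + 1263.9(T − 27.5) + 189(T − 27.5) = 0
(19.55 + 1263.9 + 189) T = 19.55×338 + 1263.9×27.5 + 189×27.5
T ≈ 31.62 °C

T_f ≈ 31.6 °C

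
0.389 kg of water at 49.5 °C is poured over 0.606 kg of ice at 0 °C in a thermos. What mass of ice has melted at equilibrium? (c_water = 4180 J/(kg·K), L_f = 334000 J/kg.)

m_melted ≈ 0.241 kg

Water can give up m c ΔT = 0.389·4180·49.5 = 80488 J before reaching 0 °C.
Fully melting the ice requires m_ice L_f = 0.606·334000 = 202404 J.
That's not enough to melt it all — equilibrium is at 0 °C with ice remaining.
Mass melted = 80488/334000 ≈ 0.241 kg.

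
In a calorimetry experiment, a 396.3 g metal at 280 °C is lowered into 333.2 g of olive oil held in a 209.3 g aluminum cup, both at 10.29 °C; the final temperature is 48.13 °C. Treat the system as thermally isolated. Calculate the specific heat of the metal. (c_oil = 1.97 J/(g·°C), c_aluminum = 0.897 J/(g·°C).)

Net heat exchanged in the isolated system is zero:
396.3·c·(48.13 − 280) + 333.2·1.97·(48.13 − 10.29) + 209.3·0.897·(48.13 − 10.29) = 0
-91890 c = -31942
c = -31942/-91890 ≈ 0.3476 J/(g·°C)

c ≈ 0.348 J/(g·°C)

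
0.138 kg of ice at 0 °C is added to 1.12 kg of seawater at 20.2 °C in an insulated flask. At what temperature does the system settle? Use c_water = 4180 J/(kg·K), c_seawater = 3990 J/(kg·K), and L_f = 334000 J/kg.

T_f ≈ 8.8 °C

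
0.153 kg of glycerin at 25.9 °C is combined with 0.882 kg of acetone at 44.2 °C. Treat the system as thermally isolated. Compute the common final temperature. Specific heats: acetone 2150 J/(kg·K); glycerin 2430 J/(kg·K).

T_f ≈ 41.2 °C

Energy conservation, ΣQ = 0:
0.882·2150·(T − 44.2) + 0.153·2430·(T − 25.9) = 0
2268.1 T = 93446
T ≈ 41.20 °C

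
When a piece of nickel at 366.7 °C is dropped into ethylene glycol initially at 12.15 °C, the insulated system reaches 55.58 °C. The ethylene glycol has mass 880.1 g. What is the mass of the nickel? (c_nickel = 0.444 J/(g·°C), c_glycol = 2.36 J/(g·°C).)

m ≈ 653 g

Heat lost by the nickel = heat gained by the glycol:
m·0.444·(366.7 − 55.58) = 880.1·2.36·(55.58 − 12.15)
138.14 m = 90206  ⇒  m ≈ 653 g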